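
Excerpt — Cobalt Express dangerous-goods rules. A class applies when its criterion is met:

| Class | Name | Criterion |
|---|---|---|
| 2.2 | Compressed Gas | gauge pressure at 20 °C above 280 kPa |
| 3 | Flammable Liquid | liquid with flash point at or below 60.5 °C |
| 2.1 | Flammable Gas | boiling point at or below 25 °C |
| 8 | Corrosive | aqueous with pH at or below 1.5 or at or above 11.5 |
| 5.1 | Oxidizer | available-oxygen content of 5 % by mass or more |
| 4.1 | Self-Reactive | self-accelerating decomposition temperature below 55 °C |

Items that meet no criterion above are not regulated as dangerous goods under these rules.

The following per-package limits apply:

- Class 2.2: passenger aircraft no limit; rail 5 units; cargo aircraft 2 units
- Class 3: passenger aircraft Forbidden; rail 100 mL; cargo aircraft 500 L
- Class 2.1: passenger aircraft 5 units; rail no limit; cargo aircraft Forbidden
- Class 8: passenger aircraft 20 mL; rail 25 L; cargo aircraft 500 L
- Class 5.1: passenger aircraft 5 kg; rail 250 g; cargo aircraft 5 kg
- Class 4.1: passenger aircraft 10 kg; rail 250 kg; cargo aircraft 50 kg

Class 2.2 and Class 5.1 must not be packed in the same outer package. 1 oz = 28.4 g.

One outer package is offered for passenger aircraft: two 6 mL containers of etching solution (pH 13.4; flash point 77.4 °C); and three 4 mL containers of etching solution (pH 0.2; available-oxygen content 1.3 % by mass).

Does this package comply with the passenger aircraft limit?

The etching solution has pH 13.4, which is ≥ 11.5, so it is Class 8 (Corrosive).
With pH 0.2 (≤ 1.5), the etching solution falls in Class 8.
Class 8 net quantity: (two 6 mL containers = 12 mL) + (three 4 mL containers = 12 mL) = 24 mL.
24 mL exceeds the passenger aircraft limit of 20 mL for Class 8.

No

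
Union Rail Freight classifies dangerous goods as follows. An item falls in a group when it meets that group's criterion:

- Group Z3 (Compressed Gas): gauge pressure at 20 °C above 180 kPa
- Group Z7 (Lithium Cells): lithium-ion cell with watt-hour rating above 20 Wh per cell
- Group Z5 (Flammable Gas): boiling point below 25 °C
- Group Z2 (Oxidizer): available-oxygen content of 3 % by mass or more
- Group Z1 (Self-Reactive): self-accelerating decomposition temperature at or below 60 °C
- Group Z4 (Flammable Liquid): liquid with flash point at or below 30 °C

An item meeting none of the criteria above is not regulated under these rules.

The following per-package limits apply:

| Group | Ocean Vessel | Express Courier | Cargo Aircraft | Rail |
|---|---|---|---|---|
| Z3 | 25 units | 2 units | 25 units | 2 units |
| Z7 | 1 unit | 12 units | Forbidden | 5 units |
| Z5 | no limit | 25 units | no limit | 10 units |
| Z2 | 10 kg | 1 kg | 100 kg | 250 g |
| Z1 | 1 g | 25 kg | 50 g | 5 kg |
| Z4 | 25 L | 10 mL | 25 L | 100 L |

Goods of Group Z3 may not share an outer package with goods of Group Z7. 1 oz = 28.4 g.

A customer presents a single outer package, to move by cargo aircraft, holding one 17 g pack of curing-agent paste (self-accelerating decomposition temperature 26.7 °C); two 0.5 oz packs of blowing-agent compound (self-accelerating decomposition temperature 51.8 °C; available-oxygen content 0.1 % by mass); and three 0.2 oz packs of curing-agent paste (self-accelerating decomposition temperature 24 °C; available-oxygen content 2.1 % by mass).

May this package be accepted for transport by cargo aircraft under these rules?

No

The curing-agent paste has self-accelerating decomposition temperature 26.7 °C, which is ≤ 60 °C, so it is Group Z1 (Self-Reactive).
Blowing-agent compound: self-accelerating decomposition temperature 51.8 °C ≤ 60 °C → Group Z1 (Self-Reactive).
With self-accelerating decomposition temperature 24 °C (≤ 60 °C), the curing-agent paste falls in Group Z1.
Total Group Z1: 17 g + (two 0.5 oz packs = 28.4 g) + (three 0.2 oz packs = 17.04 g) = 62.44 g.
That exceeds the Group Z1 cargo aircraft limit of 50 g.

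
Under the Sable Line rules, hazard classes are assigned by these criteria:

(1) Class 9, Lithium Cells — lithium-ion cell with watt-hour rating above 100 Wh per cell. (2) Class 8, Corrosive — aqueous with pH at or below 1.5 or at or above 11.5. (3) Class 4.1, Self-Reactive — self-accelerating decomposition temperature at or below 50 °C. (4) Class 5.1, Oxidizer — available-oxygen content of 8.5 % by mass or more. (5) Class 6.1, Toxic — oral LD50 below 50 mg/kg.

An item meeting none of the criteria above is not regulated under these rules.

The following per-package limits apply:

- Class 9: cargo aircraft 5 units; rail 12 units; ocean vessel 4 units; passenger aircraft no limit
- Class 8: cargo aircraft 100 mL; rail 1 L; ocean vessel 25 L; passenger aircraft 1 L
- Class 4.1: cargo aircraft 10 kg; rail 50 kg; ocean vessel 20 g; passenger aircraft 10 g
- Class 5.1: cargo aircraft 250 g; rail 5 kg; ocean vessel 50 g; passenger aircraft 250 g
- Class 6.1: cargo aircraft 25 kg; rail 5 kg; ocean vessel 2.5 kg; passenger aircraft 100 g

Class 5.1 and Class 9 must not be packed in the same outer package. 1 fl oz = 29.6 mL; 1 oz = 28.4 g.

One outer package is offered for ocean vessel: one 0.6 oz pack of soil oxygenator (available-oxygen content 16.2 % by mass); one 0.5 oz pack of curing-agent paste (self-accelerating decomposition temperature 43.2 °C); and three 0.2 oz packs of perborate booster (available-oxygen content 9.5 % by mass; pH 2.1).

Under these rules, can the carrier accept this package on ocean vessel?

The soil oxygenator has available-oxygen content 16.2 % by mass, which is ≥ 8.5 % by mass, so it is Class 5.1 (Oxidizer).
Curing-agent paste: self-accelerating decomposition temperature 43.2 °C ≤ 50 °C → Class 4.1 (Self-Reactive).
With available-oxygen content 9.5 % by mass (≥ 8.5 % by mass), the perborate booster falls in Class 5.1.
Class 5.1 net quantity: (one 0.6 oz pack = 17.04 g) + (three 0.2 oz packs = 17.04 g) = 34.08 g.
34.08 g is within the ocean vessel limit of 50 g for Class 5.1.
Class 4.1 quantity: one 0.5 oz pack = 14.2 g.
14.2 g is within the ocean vessel limit of 20 g for Class 4.1.
The segregation rule (Class 5.1 with Class 9) does not apply to Class 5.1 with Class 4.1.
Every hazard class is within its ocean vessel limit and no segregation rule is violated.

Yes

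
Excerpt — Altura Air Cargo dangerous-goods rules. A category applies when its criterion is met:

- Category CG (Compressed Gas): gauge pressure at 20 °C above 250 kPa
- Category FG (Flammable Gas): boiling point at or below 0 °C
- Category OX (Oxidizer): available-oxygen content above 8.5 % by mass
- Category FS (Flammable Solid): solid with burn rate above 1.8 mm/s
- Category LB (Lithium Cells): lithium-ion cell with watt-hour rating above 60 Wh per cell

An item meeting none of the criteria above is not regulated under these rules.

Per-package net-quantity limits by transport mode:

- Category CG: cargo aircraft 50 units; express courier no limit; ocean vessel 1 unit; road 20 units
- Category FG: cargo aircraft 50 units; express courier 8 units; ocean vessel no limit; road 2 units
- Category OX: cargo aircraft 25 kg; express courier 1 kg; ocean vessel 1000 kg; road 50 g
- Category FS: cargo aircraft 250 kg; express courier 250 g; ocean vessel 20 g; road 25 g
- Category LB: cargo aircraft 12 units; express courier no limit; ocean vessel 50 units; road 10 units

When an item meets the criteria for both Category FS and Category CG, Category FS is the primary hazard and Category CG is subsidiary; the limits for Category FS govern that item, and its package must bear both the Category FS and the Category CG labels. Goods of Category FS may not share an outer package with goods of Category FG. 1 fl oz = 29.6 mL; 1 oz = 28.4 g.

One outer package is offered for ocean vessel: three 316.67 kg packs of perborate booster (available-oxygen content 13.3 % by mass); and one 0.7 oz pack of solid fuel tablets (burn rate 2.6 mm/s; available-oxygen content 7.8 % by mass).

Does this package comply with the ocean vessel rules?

Available-oxygen content 13.3 % by mass meets the Category OX criterion (Oxidizer), so the perborate booster is Category OX.
Burn rate 2.6 mm/s meets the Category FS criterion (Flammable Solid), so the solid fuel tablets are Category FS.
Category FS quantity: one 0.7 oz pack = 19.88 g.
19.88 g ≤ 20 g (ocean vessel limit, Category FS) — within limit.
Category OX quantity: three 316.67 kg packs = 950.01 kg.
950.01 kg is within the ocean vessel limit of 1000 kg for Category OX.
The segregation rule (Category FS with Category FG) does not apply to Category FS with Category OX.
Every hazard category is within its ocean vessel limit and no segregation rule is violated.

Yes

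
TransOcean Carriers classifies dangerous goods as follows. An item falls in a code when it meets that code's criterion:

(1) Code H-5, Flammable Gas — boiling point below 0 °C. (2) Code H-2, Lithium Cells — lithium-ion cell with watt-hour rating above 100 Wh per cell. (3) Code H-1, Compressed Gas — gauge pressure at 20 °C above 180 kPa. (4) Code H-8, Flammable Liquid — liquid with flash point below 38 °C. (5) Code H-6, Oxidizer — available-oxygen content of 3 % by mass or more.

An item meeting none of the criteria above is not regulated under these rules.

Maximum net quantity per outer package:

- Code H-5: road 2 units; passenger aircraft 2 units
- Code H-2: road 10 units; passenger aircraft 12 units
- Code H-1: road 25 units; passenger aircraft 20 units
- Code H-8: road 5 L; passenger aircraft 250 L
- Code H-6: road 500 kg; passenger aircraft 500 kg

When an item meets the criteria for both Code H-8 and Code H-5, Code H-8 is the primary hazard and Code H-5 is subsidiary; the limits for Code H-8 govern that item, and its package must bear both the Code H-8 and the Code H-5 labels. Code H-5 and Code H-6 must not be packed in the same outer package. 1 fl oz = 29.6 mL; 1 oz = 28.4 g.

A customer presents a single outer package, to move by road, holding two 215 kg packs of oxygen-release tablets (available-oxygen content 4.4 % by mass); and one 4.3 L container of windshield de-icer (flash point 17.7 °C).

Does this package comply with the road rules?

Available-oxygen content 4.4 % by mass meets the Code H-6 criterion (Oxidizer), so the oxygen-release tablets are Code H-6.
With flash point 17.7 °C (< 38 °C), the windshield de-icer falls in Code H-8.
Code H-8 quantity: 4.3 L.
4.3 L ≤ 5 L (road limit, Code H-8) — within limit.
Code H-6 quantity: two 215 kg packs = 430 kg.
430 kg ≤ 500 kg (road limit, Code H-6) — within limit.
The segregation rule (Code H-5 with Code H-6) does not apply to Code H-8 with Code H-6.
Every hazard code is within its road limit and no segregation rule is violated.

Yes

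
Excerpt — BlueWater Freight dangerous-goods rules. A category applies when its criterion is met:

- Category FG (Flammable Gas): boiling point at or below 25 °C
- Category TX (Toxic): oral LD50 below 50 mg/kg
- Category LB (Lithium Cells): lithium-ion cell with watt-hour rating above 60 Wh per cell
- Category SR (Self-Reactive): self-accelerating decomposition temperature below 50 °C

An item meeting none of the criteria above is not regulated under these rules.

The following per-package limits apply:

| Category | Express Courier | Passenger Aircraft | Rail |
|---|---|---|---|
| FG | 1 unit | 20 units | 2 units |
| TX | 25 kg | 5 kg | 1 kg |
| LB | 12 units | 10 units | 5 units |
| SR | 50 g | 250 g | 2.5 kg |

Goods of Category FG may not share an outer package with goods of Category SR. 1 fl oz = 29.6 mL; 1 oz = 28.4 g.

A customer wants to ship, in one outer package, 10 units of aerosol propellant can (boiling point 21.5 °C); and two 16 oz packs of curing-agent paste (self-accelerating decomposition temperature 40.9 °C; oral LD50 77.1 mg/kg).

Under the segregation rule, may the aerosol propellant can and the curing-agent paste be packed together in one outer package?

No

Boiling point 21.5 °C meets the Category FG criterion (Flammable Gas), so the aerosol propellant can is Category FG.
Self-accelerating decomposition temperature 40.9 °C meets the Category SR criterion (Self-Reactive), so the curing-agent paste is Category SR.
Category FG and Category SR may not share an outer package.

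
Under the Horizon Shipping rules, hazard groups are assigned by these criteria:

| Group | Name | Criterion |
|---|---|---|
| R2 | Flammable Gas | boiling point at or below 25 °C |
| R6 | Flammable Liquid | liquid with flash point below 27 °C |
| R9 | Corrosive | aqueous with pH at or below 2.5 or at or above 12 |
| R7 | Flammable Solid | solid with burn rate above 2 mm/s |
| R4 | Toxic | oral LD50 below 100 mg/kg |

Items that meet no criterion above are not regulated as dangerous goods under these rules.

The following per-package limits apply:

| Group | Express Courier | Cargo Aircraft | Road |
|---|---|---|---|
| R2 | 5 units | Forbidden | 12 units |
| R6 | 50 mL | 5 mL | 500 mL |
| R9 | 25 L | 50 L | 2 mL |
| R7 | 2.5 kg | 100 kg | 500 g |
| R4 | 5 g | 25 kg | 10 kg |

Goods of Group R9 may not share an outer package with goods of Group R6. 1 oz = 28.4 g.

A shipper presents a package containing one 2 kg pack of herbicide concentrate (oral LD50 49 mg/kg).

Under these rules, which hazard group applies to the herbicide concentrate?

With oral LD50 49 mg/kg (< 100 mg/kg), the herbicide concentrate falls in Group R4.

Group R4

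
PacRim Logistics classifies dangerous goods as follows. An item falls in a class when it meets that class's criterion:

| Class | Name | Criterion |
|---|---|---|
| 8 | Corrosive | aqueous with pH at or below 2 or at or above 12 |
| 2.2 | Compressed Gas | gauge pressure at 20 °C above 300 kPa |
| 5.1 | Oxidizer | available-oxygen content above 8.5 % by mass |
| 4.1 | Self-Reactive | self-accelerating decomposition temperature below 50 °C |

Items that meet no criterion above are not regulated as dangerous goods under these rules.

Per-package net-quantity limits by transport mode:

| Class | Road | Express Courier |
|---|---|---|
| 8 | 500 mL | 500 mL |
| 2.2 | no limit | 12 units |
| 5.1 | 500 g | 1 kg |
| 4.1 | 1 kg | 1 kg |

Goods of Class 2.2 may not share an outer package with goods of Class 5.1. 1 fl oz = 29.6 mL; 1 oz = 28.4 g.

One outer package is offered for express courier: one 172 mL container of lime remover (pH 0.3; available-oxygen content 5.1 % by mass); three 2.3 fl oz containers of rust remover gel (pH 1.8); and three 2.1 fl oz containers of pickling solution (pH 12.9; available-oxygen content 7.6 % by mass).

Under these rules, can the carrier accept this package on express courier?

Lime remover: pH 0.3 ≤ 2 → Class 8 (Corrosive).
The rust remover gel has pH 1.8, which is ≤ 2, so it is Class 8 (Corrosive).
The pickling solution has pH 12.9, which is ≥ 12, so it is Class 8 (Corrosive).
Total Class 8: 172 mL + (three 2.3 fl oz containers = 204.24 mL) + (three 2.1 fl oz containers = 186.48 mL) = 562.72 mL.
562.72 mL exceeds the express courier limit of 500 mL for Class 8.

No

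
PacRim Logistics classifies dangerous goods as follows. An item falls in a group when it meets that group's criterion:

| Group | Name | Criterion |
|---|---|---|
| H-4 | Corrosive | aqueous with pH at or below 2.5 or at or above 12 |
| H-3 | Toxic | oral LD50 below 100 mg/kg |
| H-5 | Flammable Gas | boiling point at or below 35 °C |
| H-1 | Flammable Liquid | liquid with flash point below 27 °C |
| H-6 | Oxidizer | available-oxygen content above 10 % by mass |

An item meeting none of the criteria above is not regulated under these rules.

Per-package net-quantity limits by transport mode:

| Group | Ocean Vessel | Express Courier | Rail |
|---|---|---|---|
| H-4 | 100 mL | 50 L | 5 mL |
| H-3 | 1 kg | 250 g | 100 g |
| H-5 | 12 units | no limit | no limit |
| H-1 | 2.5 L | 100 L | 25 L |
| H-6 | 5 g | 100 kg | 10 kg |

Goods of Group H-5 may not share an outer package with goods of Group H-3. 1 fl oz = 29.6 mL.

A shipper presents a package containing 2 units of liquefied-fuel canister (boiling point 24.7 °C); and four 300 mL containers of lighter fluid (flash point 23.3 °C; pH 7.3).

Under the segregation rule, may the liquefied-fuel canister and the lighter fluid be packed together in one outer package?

The liquefied-fuel canister has boiling point 24.7 °C, which is ≤ 35 °C, so it is Group H-5 (Flammable Gas).
The lighter fluid has flash point 23.3 °C, which is < 27 °C, so it is Group H-1 (Flammable Liquid).
No segregation rule bars Group H-5 with Group H-1.

Yes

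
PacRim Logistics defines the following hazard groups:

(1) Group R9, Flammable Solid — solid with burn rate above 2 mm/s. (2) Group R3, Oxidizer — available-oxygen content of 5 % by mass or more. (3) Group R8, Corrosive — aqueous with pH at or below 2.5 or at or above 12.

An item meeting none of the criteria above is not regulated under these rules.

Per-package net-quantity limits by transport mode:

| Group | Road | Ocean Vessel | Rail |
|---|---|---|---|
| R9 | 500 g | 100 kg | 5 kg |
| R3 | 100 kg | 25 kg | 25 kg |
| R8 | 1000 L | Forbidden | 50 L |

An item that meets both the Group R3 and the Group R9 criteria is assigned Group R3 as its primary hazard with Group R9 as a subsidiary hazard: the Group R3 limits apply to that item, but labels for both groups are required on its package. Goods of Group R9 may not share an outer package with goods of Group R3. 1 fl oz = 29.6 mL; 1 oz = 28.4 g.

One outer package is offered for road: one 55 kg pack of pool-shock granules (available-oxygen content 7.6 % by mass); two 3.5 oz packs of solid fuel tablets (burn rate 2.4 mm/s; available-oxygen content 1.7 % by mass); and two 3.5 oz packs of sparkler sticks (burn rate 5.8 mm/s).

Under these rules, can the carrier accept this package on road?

No

The pool-shock granules have available-oxygen content 7.6 % by mass, which is ≥ 5 % by mass, so they are Group R3 (Oxidizer).
Burn rate 2.4 mm/s meets the Group R9 criterion (Flammable Solid), so the solid fuel tablets are Group R9.
With burn rate 5.8 mm/s (> 2 mm/s), the sparkler sticks fall in Group R9.
Group R9 net quantity: (two 3.5 oz packs = 198.8 g) + (two 3.5 oz packs = 198.8 g) = 397.6 g.
That is within the Group R9 road limit of 500 g.
Group R3 quantity: 55 kg.
55 kg is within the road limit of 100 kg for Group R3.
Group R9 and Group R3 may not share an outer package.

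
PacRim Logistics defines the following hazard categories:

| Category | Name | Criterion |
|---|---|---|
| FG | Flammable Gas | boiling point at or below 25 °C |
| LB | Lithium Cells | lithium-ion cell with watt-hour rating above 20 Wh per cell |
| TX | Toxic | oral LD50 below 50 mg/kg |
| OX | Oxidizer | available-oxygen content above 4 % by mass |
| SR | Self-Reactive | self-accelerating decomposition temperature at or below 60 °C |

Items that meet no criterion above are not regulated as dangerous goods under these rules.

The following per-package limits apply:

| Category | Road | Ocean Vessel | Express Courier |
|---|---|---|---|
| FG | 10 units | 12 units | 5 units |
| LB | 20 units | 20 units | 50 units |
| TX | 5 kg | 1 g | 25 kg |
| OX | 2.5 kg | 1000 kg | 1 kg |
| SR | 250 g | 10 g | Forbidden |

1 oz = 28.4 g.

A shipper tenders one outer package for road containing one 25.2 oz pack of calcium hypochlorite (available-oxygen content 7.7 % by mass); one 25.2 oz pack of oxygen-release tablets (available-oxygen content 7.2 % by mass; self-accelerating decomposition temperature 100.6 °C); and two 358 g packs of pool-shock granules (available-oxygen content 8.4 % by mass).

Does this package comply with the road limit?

Yes

The calcium hypochlorite has available-oxygen content 7.7 % by mass, which is > 4 % by mass, so it is Category OX (Oxidizer).
The oxygen-release tablets have available-oxygen content 7.2 % by mass, which is > 4 % by mass, so they are Category OX (Oxidizer).
The pool-shock granules have available-oxygen content 8.4 % by mass, which is > 4 % by mass, so they are Category OX (Oxidizer).
Category OX net quantity: (one 25.2 oz pack = 715.68 g) + (one 25.2 oz pack = 715.68 g) + (two 358 g packs = 716 g) = 2147.36 g.
2147.36 g ≤ 2.5 kg (road limit, Category OX) — within limit.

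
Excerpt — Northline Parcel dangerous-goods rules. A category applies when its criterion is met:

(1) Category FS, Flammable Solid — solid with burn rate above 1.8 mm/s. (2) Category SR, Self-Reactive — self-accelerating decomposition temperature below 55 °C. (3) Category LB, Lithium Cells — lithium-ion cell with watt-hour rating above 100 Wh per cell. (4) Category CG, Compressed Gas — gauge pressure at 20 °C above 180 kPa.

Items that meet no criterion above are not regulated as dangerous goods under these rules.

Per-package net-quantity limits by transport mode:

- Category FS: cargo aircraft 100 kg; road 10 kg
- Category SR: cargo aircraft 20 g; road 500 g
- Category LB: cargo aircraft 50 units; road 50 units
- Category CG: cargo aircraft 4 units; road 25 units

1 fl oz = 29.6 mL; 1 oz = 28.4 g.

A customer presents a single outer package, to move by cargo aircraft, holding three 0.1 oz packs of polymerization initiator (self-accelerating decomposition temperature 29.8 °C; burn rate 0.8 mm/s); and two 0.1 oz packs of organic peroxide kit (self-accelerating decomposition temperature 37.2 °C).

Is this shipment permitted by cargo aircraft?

Polymerization initiator: self-accelerating decomposition temperature 29.8 °C < 55 °C → Category SR (Self-Reactive).
Organic peroxide kit: self-accelerating decomposition temperature 37.2 °C < 55 °C → Category SR (Self-Reactive).
Total Category SR: (three 0.1 oz packs = 8.52 g) + (two 0.1 oz packs = 5.68 g) = 14.2 g.
That is within the Category SR cargo aircraft limit of 20 g.

Yes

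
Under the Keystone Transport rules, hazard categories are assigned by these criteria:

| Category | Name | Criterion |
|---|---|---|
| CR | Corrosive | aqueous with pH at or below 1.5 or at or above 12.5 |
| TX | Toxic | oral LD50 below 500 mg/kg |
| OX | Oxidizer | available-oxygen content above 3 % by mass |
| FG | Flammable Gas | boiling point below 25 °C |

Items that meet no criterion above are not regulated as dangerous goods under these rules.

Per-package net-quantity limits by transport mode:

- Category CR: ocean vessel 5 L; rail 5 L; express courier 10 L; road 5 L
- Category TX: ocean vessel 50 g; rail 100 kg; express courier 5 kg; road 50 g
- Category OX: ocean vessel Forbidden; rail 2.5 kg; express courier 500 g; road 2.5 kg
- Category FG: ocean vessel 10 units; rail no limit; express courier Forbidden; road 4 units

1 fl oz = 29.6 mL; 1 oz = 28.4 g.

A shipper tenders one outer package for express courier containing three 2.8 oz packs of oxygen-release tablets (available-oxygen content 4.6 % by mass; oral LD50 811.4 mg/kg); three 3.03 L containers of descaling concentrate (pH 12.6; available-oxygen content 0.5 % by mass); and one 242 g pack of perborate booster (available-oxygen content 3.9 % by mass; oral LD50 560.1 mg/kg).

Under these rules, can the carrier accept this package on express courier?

Yes

Oxygen-release tablets: available-oxygen content 4.6 % by mass > 3 % by mass → Category OX (Oxidizer).
pH 12.6 meets the Category CR criterion (Corrosive), so the descaling concentrate is Category CR.
Perborate booster: available-oxygen content 3.9 % by mass > 3 % by mass → Category OX (Oxidizer).
Total Category OX: (three 2.8 oz packs = 238.56 g) + 242 g = 480.56 g.
480.56 g is within the express courier limit of 500 g for Category OX.
Category CR quantity: three 3.03 L containers = 9.09 L.
9.09 L is within the express courier limit of 10 L for Category CR.
Every hazard category is within its express courier limit and no segregation rule is violated.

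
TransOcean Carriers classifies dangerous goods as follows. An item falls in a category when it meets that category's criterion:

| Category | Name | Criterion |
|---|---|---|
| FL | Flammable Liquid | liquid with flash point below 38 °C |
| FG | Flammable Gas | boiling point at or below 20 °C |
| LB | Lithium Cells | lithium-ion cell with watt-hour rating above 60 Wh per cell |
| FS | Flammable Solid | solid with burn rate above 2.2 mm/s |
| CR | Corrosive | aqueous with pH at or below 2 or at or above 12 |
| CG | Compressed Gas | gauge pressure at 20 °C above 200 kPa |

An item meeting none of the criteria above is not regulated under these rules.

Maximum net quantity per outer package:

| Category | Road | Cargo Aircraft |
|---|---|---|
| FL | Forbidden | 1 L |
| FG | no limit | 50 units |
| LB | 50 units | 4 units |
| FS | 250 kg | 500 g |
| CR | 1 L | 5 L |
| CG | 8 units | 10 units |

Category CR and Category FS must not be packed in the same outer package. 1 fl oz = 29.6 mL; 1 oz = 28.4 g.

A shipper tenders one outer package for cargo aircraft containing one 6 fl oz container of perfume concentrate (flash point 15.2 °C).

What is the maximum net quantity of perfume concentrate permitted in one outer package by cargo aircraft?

With flash point 15.2 °C (< 38 °C), the perfume concentrate falls in Category FL.
The cargo aircraft limit for Category FL is 1 L.

1 L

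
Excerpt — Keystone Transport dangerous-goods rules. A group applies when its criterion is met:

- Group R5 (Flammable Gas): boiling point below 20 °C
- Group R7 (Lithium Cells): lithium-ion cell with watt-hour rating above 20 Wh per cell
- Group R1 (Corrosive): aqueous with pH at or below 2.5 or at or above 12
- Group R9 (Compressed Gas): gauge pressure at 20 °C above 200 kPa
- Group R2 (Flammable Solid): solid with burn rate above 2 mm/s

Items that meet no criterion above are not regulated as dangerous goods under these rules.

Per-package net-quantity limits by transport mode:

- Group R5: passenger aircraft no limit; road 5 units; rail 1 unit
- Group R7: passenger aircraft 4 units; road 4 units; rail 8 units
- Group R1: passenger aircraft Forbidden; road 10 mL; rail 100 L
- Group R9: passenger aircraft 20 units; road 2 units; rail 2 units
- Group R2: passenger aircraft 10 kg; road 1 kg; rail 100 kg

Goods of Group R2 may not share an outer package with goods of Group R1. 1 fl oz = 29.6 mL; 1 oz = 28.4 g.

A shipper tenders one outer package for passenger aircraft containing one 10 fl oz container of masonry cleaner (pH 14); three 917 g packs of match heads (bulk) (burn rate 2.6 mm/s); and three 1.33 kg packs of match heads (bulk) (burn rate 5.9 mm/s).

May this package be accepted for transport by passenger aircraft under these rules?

pH 14 meets the Group R1 criterion (Corrosive), so the masonry cleaner is Group R1.
With burn rate 2.6 mm/s (> 2 mm/s), the match heads (bulk) fall in Group R2.
Match heads (bulk): burn rate 5.9 mm/s > 2 mm/s → Group R2 (Flammable Solid).
Group R2 net quantity: (three 917 g packs = 2.751 kg) + (three 1.33 kg packs = 3.99 kg) = 6.741 kg.
6.741 kg is within the passenger aircraft limit of 10 kg for Group R2.
Group R1 quantity: one 10 fl oz container = 296 mL.
By passenger aircraft, Group R1 is Forbidden regardless of quantity.
Group R2 and Group R1 may not share an outer package.

No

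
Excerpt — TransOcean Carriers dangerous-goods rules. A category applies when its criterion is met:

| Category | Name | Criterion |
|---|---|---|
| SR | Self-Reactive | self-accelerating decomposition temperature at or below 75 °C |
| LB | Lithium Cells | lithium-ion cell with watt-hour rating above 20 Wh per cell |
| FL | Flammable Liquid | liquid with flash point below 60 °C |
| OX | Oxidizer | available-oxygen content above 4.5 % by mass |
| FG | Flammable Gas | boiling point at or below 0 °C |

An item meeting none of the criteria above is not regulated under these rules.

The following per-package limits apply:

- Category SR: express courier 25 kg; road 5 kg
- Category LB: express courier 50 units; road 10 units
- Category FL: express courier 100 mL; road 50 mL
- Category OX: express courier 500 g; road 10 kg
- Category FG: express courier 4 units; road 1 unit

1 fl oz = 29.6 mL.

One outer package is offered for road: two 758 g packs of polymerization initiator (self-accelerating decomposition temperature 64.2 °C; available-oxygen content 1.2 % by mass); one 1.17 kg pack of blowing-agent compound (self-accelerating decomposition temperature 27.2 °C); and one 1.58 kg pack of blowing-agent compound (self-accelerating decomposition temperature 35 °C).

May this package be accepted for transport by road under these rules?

Yes

Self-accelerating decomposition temperature 64.2 °C meets the Category SR criterion (Self-Reactive), so the polymerization initiator is Category SR.
With self-accelerating decomposition temperature 27.2 °C (≤ 75 °C), the blowing-agent compound falls in Category SR.
Blowing-agent compound: self-accelerating decomposition temperature 35 °C ≤ 75 °C → Category SR (Self-Reactive).
Category SR net quantity: (two 758 g packs = 1.516 kg) + 1.17 kg + 1.58 kg = 4.266 kg.
4.266 kg ≤ 5 kg (road limit, Category SR) — within limit.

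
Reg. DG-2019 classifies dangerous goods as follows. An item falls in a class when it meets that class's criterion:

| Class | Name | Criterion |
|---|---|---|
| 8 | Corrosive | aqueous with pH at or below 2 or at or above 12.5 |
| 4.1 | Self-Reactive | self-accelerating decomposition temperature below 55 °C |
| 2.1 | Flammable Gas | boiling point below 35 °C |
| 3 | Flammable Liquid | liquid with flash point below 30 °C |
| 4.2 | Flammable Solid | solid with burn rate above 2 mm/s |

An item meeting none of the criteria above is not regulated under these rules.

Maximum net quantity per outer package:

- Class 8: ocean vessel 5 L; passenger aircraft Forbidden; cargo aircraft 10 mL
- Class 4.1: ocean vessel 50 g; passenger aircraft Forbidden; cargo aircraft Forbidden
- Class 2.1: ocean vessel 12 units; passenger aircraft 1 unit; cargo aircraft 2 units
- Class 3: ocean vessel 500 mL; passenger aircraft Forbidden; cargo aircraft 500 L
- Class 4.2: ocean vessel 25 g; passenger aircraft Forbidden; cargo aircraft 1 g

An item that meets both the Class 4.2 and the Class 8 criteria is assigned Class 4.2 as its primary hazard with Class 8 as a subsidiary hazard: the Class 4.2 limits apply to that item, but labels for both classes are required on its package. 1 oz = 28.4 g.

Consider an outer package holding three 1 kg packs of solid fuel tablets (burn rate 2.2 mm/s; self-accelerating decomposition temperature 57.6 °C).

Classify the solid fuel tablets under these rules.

Class 4.2

Solid fuel tablets: burn rate 2.2 mm/s > 2 mm/s → Class 4.2 (Flammable Solid).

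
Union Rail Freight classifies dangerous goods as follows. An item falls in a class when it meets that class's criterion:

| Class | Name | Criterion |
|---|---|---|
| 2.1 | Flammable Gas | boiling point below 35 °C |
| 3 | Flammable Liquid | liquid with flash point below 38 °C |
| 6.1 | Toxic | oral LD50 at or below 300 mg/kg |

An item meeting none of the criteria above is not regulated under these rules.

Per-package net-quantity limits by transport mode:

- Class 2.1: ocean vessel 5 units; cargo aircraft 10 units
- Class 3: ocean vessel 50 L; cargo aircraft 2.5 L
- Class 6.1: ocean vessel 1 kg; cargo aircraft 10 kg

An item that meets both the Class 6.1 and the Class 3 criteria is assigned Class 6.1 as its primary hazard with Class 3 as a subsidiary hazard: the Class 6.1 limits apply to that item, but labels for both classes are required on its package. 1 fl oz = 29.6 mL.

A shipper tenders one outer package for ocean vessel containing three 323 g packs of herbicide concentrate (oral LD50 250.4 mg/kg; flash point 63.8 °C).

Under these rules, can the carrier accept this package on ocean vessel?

With oral LD50 250.4 mg/kg (≤ 300 mg/kg), the herbicide concentrate falls in Class 6.1.
Class 6.1 quantity: three 323 g packs = 969 g.
That is within the Class 6.1 ocean vessel limit of 1 kg.

Yes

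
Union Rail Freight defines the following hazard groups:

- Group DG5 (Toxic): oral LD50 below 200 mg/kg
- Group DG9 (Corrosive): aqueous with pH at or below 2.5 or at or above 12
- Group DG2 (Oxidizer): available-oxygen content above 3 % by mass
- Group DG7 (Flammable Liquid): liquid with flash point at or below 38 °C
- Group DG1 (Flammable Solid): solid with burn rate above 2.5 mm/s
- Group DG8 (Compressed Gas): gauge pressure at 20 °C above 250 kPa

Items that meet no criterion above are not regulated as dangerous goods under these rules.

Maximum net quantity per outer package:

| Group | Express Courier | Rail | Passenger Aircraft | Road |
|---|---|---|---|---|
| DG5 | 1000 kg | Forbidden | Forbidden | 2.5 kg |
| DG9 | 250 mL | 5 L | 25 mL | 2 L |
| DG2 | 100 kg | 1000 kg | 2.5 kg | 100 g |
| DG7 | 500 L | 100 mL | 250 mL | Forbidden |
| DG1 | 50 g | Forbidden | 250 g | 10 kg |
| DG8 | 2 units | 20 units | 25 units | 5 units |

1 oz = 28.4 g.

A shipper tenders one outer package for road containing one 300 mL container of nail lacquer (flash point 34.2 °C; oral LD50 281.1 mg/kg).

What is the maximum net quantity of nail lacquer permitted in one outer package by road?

Forbidden

Flash point 34.2 °C meets the Group DG7 criterion (Flammable Liquid), so the nail lacquer is Group DG7.
The road limit for Group DG7 is Forbidden.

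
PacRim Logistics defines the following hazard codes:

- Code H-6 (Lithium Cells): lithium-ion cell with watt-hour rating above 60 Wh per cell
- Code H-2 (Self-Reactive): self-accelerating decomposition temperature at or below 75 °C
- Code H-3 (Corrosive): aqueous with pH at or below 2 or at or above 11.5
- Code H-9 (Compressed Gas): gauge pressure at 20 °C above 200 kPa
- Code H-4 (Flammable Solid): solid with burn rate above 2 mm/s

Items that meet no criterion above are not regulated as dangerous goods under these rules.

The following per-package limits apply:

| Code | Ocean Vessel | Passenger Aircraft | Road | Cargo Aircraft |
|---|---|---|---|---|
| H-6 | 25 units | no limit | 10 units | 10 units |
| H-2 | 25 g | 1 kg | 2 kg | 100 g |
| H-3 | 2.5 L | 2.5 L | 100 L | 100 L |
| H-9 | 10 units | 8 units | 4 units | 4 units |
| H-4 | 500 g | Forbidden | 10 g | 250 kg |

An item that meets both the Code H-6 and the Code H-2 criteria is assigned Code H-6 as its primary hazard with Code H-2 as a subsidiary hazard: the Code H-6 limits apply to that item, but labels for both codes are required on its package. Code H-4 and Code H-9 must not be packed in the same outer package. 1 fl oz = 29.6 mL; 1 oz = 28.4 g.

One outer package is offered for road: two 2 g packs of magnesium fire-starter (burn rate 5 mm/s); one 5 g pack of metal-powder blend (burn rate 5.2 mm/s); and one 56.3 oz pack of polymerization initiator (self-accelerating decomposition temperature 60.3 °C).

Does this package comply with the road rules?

Yes

The magnesium fire-starter has burn rate 5 mm/s, which is > 2 mm/s, so it is Code H-4 (Flammable Solid).
Metal-powder blend: burn rate 5.2 mm/s > 2 mm/s → Code H-4 (Flammable Solid).
Polymerization initiator: self-accelerating decomposition temperature 60.3 °C ≤ 75 °C → Code H-2 (Self-Reactive).
Code H-4 net quantity: (two 2 g packs = 4 g) + 5 g = 9 g.
9 g is within the road limit of 10 g for Code H-4.
Code H-2 quantity: one 56.3 oz pack = 1598.92 g.
That is within the Code H-2 road limit of 2 kg.
The segregation rule (Code H-4 with Code H-9) does not apply to Code H-4 with Code H-2.
Every hazard code is within its road limit and no segregation rule is violated.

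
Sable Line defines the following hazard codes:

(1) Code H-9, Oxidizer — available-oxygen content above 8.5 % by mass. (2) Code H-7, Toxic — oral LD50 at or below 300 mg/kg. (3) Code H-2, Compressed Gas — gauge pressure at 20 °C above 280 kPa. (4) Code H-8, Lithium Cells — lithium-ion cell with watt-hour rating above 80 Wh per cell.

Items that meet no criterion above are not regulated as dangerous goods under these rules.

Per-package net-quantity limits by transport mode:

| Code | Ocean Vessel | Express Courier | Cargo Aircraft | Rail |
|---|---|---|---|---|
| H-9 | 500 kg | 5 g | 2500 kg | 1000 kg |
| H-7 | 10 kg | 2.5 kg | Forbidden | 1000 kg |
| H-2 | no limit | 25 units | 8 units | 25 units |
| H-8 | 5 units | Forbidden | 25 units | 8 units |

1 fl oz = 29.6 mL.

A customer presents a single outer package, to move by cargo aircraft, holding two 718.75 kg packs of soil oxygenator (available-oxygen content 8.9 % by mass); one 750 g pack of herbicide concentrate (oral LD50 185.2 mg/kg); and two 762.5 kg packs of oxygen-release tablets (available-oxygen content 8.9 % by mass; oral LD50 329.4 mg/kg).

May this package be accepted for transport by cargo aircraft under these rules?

The soil oxygenator has available-oxygen content 8.9 % by mass, which is > 8.5 % by mass, so it is Code H-9 (Oxidizer).
Oral LD50 185.2 mg/kg meets the Code H-7 criterion (Toxic), so the herbicide concentrate is Code H-7.
The oxygen-release tablets have available-oxygen content 8.9 % by mass, which is > 8.5 % by mass, so they are Code H-9 (Oxidizer).
Code H-7 quantity: 750 g.
By cargo aircraft, Code H-7 is Forbidden regardless of quantity.
Total Code H-9: (two 718.75 kg packs = 1437.5 kg) + (two 762.5 kg packs = 1525 kg) = 2962.5 kg.
That exceeds the Code H-9 cargo aircraft limit of 2500 kg.

No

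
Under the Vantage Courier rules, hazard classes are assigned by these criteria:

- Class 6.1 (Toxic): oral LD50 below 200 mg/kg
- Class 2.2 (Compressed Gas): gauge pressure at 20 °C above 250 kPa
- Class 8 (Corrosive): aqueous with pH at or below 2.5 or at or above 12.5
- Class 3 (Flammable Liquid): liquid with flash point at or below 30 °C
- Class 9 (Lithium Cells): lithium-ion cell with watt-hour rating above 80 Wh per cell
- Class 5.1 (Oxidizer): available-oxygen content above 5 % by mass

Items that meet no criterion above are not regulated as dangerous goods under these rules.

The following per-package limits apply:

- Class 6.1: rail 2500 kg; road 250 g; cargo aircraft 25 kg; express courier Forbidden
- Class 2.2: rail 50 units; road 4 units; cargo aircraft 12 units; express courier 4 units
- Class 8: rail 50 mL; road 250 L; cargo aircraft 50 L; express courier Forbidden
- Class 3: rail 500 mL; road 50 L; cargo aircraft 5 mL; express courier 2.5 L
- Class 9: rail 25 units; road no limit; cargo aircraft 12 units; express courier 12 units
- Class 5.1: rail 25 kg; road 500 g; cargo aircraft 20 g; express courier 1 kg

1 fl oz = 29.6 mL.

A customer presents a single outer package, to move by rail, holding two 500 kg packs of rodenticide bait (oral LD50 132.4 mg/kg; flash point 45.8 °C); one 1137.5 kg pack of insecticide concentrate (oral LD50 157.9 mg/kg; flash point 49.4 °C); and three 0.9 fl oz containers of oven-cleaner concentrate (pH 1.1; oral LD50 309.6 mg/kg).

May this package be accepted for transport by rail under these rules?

The rodenticide bait has oral LD50 132.4 mg/kg, which is < 200 mg/kg, so it is Class 6.1 (Toxic).
Oral LD50 157.9 mg/kg meets the Class 6.1 criterion (Toxic), so the insecticide concentrate is Class 6.1.
The oven-cleaner concentrate has pH 1.1, which is ≤ 2.5, so it is Class 8 (Corrosive).
Class 8 quantity: three 0.9 fl oz containers = 79.92 mL.
79.92 mL exceeds the rail limit of 50 mL for Class 8.
Total Class 6.1: (two 500 kg packs = 1000 kg) + 1137.5 kg = 2137.5 kg.
That is within the Class 6.1 rail limit of 2500 kg.

No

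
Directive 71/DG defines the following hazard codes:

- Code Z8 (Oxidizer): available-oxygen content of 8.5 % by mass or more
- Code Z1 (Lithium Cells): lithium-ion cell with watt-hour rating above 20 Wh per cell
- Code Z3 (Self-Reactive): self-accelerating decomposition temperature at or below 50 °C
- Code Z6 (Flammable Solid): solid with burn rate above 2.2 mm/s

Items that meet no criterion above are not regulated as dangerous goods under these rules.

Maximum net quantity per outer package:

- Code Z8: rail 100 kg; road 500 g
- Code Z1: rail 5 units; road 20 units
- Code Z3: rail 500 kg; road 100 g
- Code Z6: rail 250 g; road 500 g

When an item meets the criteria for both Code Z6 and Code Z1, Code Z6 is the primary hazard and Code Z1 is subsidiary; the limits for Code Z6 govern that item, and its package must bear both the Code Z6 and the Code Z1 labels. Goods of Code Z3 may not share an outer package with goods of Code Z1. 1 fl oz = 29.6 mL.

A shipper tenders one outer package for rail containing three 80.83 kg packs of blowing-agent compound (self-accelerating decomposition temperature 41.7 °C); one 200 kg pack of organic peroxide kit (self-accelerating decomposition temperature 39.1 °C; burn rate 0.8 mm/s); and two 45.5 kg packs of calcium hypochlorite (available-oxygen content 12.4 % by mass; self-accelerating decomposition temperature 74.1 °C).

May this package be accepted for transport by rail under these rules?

Yes

Blowing-agent compound: self-accelerating decomposition temperature 41.7 °C ≤ 50 °C → Code Z3 (Self-Reactive).
The organic peroxide kit has self-accelerating decomposition temperature 39.1 °C, which is ≤ 50 °C, so it is Code Z3 (Self-Reactive).
Available-oxygen content 12.4 % by mass meets the Code Z8 criterion (Oxidizer), so the calcium hypochlorite is Code Z8.
Code Z3 net quantity: (three 80.83 kg packs = 242.49 kg) + 200 kg = 442.49 kg.
That is within the Code Z3 rail limit of 500 kg.
Code Z8 quantity: two 45.5 kg packs = 91 kg.
91 kg ≤ 100 kg (rail limit, Code Z8) — within limit.
The segregation rule (Code Z3 with Code Z1) does not apply to Code Z3 with Code Z8.
Every hazard code is within its rail limit and no segregation rule is violated.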